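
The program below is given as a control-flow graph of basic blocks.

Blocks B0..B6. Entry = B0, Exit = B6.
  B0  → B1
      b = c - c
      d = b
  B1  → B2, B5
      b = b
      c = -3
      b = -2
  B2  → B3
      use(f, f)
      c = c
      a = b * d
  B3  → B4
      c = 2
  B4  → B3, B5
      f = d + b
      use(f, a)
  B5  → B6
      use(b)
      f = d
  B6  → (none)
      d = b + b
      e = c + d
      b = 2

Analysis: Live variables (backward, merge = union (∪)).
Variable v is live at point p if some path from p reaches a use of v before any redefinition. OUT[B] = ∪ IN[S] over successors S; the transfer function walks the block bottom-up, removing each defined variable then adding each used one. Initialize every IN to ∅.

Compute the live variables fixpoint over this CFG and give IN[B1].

Answer: {b, d, f}

Working:
Fixpoint table:
  B0:   IN={c, f}   OUT={b, d, f}
  B1:   IN={b, d, f}   OUT={b, c, d, f}
  B2:   IN={b, c, d, f}   OUT={a, b, d}
  B3:   IN={a, b, d}   OUT={a, b, c, d}
  B4:   IN={a, b, c, d}   OUT={a, b, c, d}
  B5:   IN={b, c, d}   OUT={b, c}
  B6:   IN={b, c}   OUT={}

Merge at B1: OUT[B1] = IN[B2] ⊔ IN[B5] = {b, c, d, f}
Applying B1's transfer function to that OUT value gives IN[B1] (row B1 above).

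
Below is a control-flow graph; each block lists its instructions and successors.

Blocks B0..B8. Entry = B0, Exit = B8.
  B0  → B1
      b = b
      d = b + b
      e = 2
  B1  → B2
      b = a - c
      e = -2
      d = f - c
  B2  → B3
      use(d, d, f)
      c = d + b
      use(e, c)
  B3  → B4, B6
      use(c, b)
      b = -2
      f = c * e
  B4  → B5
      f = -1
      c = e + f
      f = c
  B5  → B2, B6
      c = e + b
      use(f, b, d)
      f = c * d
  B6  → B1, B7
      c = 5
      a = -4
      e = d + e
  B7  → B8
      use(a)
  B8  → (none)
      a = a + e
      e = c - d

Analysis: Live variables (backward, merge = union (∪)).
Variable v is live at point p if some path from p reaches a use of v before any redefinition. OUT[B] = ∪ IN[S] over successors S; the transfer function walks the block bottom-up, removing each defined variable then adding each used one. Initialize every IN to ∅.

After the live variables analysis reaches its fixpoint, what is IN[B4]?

Answer: {b, d, e}

Derivation:
Per-block solution:
  B0:  IN={a, b, c, f}  OUT={a, c, f}
  B1:  IN={a, c, f}  OUT={b, d, e, f}
  B2:  IN={b, d, e, f}  OUT={b, c, d, e}
  B3:  IN={b, c, d, e}  OUT={b, d, e, f}
  B4:  IN={b, d, e}  OUT={b, d, e, f}
  B5:  IN={b, d, e, f}  OUT={b, d, e, f}
  B6:  IN={d, e, f}  OUT={a, c, d, e, f}
  B7:  IN={a, c, d, e}  OUT={a, c, d, e}
  B8:  IN={a, c, d, e}  OUT={}

Merge at B4: OUT[B4] = IN[B5] = {b, d, e, f}
Applying B4's transfer function to that OUT value gives IN[B4] (row B4 above).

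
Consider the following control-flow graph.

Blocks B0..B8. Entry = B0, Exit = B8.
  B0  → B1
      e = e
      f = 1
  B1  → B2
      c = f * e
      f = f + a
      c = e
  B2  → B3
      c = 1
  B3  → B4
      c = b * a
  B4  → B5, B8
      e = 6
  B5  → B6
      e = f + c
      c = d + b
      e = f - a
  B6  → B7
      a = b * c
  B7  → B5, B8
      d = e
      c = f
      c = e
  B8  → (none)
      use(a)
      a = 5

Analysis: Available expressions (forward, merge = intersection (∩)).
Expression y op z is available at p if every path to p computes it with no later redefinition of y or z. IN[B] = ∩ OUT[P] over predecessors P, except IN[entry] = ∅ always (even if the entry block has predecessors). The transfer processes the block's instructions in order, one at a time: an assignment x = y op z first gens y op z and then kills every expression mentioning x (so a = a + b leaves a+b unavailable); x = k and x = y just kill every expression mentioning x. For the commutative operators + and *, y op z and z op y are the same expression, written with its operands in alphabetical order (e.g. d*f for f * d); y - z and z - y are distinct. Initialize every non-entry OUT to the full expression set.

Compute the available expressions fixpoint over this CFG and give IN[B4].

Answer: {a*b}

Derivation:
Per-block solution:
  B0:   IN={}   OUT={}
  B1:   IN={}   OUT={}
  B2:   IN={}   OUT={}
  B3:   IN={}   OUT={a*b}
  B4:   IN={a*b}   OUT={a*b}
  B5:   IN={}   OUT={b+d, f-a}
  B6:   IN={b+d, f-a}   OUT={b*c, b+d}
  B7:   IN={b*c, b+d}   OUT={}
  B8:   IN={}   OUT={}

Merge at B4: IN[B4] = OUT[B3] = {a*b}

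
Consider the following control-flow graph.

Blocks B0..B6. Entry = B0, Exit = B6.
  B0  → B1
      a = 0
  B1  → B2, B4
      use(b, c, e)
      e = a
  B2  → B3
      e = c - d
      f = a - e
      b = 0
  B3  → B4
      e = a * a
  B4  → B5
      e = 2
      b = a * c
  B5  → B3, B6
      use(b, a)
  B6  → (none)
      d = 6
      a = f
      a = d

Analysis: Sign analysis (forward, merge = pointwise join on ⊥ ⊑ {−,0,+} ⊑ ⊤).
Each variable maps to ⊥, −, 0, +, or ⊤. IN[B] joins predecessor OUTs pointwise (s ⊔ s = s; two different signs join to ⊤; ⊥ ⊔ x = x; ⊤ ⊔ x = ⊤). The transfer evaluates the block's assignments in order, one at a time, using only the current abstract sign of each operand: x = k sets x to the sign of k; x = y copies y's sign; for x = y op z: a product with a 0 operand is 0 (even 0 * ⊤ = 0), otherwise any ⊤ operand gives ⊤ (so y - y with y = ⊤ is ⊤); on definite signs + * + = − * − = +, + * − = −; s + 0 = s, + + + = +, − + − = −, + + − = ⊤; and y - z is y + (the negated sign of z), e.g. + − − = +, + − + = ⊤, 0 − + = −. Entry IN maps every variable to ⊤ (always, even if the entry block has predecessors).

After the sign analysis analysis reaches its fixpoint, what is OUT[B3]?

Answer: {a: 0, b: 0, c: ⊤, d: ⊤, e: 0, f: ⊤}

Working:
Fixpoint table:
  B0: | IN=(all ⊤) | OUT={a:0; rest ⊤}
  B1: | IN={a:0; rest ⊤} | OUT={a:0, e:0; rest ⊤}
  B2: | IN={a:0, e:0; rest ⊤} | OUT={a:0, b:0; rest ⊤}
  B3: | IN={a:0, b:0; rest ⊤} | OUT={a:0, b:0, e:0; rest ⊤}
  B4: | IN={a:0, e:0; rest ⊤} | OUT={a:0, b:0, e:+; rest ⊤}
  B5: | IN={a:0, b:0, e:+; rest ⊤} | OUT={a:0, b:0, e:+; rest ⊤}
  B6: | IN={a:0, b:0, e:+; rest ⊤} | OUT={a:+, b:0, d:+, e:+; rest ⊤}

Merge at B3: IN[B3] = OUT[B2] ⊔ OUT[B5] = {a: 0, b: 0, c: ⊤, d: ⊤, e: ⊤, f: ⊤}
Applying B3's transfer function to that IN value gives OUT[B3] (row B3 above).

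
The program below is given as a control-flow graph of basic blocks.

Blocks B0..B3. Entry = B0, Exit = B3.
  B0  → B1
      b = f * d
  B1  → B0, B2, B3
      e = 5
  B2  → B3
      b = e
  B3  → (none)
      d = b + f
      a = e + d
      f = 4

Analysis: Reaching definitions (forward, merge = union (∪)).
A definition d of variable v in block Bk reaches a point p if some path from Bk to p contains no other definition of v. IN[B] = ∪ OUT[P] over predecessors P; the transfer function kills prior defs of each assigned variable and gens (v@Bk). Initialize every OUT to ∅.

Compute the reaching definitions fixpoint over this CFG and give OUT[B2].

Answer: {b@B2, e@B1}

Working:
Fixpoint table:
  B0:   IN={b@B0, e@B1}   OUT={b@B0, e@B1}
  B1:   IN={b@B0, e@B1}   OUT={b@B0, e@B1}
  B2:   IN={b@B0, e@B1}   OUT={b@B2, e@B1}
  B3:   IN={b@B0, b@B2, e@B1}   OUT={a@B3, b@B0, b@B2, d@B3, e@B1, f@B3}

Merge at B2: IN[B2] = OUT[B1] = {b@B0, e@B1}
Applying B2's transfer function to that IN value gives OUT[B2] (row B2 above).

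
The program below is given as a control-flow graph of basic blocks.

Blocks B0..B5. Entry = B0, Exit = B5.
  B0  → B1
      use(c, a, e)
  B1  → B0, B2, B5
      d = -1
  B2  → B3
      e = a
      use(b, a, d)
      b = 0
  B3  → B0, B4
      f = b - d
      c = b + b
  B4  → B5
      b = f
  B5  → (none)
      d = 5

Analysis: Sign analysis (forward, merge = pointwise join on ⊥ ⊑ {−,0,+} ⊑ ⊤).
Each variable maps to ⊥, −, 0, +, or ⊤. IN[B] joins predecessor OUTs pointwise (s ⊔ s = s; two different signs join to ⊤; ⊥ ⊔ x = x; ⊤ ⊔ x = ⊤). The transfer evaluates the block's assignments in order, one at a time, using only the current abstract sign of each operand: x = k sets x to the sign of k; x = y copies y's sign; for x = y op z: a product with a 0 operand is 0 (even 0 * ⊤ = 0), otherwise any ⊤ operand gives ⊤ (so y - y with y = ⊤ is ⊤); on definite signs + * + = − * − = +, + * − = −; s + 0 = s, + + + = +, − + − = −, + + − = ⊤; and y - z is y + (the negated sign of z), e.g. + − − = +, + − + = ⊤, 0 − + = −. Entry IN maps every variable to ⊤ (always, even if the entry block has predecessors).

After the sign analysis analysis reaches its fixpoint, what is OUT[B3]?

Answer: {a: ⊤, b: 0, c: 0, d: -, e: ⊤, f: +}

Derivation:
Per-block solution:
  B0:   IN=(all ⊤)   OUT=(all ⊤)
  B1:   IN=(all ⊤)   OUT={d:-; rest ⊤}
  B2:   IN={d:-; rest ⊤}   OUT={b:0, d:-; rest ⊤}
  B3:   IN={b:0, d:-; rest ⊤}   OUT={b:0, c:0, d:-, f:+; rest ⊤}
  B4:   IN={b:0, c:0, d:-, f:+; rest ⊤}   OUT={b:+, c:0, d:-, f:+; rest ⊤}
  B5:   IN={d:-; rest ⊤}   OUT={d:+; rest ⊤}

Merge at B3: IN[B3] = OUT[B2] = {a: ⊤, b: 0, c: ⊤, d: -, e: ⊤, f: ⊤}
Applying B3's transfer function to that IN value gives OUT[B3] (row B3 above).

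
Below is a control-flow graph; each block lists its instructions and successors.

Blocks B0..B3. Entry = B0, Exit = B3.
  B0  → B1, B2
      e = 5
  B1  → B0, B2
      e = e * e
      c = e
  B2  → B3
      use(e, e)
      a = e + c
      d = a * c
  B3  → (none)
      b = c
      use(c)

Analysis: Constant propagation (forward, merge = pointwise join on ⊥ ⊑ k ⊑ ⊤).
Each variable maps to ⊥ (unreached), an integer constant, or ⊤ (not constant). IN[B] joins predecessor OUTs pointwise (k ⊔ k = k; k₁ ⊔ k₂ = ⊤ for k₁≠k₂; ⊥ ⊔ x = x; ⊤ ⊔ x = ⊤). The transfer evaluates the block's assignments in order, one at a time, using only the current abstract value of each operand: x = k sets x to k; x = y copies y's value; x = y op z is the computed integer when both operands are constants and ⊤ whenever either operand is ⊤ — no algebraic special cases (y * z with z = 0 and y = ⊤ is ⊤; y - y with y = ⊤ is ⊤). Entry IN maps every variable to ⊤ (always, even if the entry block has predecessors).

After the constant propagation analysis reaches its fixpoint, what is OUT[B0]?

Answer: {a: ⊤, b: ⊤, c: ⊤, d: ⊤, e: 5, f: ⊤}

Trace:
Per-block solution:
  B0:  IN=(all ⊤)  OUT={e:5; rest ⊤}
  B1:  IN={e:5; rest ⊤}  OUT={c:25, e:25; rest ⊤}
  B2:  IN=(all ⊤)  OUT=(all ⊤)
  B3:  IN=(all ⊤)  OUT=(all ⊤)

Merge at B0 (entry node, so the boundary value (all ⊤) is joined with the incoming edge(s)): IN[B0] = (all ⊤) ⊔ OUT[B1] = {a: ⊤, b: ⊤, c: ⊤, d: ⊤, e: ⊤, f: ⊤}
Applying B0's transfer function to that IN value gives OUT[B0] (row B0 above).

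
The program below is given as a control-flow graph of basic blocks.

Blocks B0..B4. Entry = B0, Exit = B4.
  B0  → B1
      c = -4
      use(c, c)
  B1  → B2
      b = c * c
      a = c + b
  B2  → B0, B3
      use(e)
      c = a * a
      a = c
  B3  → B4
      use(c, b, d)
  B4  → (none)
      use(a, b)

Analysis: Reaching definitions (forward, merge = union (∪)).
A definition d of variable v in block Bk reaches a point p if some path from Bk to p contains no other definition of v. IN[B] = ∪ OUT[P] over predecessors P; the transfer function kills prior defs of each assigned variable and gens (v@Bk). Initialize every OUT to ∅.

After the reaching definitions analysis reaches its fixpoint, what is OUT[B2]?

Answer: {a@B2, b@B1, c@B2}

Trace:
Converged values:
  B0:   IN={a@B2, b@B1, c@B2}   OUT={a@B2, b@B1, c@B0}
  B1:   IN={a@B2, b@B1, c@B0}   OUT={a@B1, b@B1, c@B0}
  B2:   IN={a@B1, b@B1, c@B0}   OUT={a@B2, b@B1, c@B2}
  B3:   IN={a@B2, b@B1, c@B2}   OUT={a@B2, b@B1, c@B2}
  B4:   IN={a@B2, b@B1, c@B2}   OUT={a@B2, b@B1, c@B2}

Merge at B2: IN[B2] = OUT[B1] = {a@B1, b@B1, c@B0}
Applying B2's transfer function to that IN value gives OUT[B2] (row B2 above).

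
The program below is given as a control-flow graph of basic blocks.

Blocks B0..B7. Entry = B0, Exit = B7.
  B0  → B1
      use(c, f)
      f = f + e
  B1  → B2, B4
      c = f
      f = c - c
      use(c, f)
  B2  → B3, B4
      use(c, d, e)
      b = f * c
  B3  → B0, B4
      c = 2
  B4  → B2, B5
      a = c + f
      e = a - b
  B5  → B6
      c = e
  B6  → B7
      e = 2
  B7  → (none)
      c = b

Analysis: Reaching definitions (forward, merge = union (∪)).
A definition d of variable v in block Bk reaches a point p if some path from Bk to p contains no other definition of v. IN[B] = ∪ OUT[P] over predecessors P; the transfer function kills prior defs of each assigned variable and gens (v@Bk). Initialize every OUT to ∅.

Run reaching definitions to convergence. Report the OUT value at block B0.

Answer: {a@B4, b@B2, c@B3, e@B4, f@B0}

Working:
Converged values:
  B0: | IN={a@B4, b@B2, c@B3, e@B4, f@B1} | OUT={a@B4, b@B2, c@B3, e@B4, f@B0}
  B1: | IN={a@B4, b@B2, c@B3, e@B4, f@B0} | OUT={a@B4, b@B2, c@B1, e@B4, f@B1}
  B2: | IN={a@B4, b@B2, c@B1, c@B3, e@B4, f@B1} | OUT={a@B4, b@B2, c@B1, c@B3, e@B4, f@B1}
  B3: | IN={a@B4, b@B2, c@B1, c@B3, e@B4, f@B1} | OUT={a@B4, b@B2, c@B3, e@B4, f@B1}
  B4: | IN={a@B4, b@B2, c@B1, c@B3, e@B4, f@B1} | OUT={a@B4, b@B2, c@B1, c@B3, e@B4, f@B1}
  B5: | IN={a@B4, b@B2, c@B1, c@B3, e@B4, f@B1} | OUT={a@B4, b@B2, c@B5, e@B4, f@B1}
  B6: | IN={a@B4, b@B2, c@B5, e@B4, f@B1} | OUT={a@B4, b@B2, c@B5, e@B6, f@B1}
  B7: | IN={a@B4, b@B2, c@B5, e@B6, f@B1} | OUT={a@B4, b@B2, c@B7, e@B6, f@B1}

Merge at B0 (entry node, so the boundary value {} is joined with the incoming edge(s)): IN[B0] = {} ⊔ OUT[B3] = {a@B4, b@B2, c@B3, e@B4, f@B1}
Applying B0's transfer function to that IN value gives OUT[B0] (row B0 above).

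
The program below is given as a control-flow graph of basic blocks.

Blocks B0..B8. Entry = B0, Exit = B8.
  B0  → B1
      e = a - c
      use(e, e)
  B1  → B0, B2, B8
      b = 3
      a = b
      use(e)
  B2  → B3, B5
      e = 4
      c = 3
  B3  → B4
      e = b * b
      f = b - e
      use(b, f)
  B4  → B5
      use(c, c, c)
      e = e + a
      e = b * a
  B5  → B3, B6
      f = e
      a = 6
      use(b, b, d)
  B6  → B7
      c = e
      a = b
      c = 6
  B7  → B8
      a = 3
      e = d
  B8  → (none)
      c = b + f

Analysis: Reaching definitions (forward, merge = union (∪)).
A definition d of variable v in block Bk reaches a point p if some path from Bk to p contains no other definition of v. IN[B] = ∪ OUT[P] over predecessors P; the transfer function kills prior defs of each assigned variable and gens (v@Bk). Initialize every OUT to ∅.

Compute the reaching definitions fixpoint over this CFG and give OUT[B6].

Answer: {a@B6, b@B1, c@B6, e@B2, e@B4, f@B5}

Working:
Fixpoint table:
  B0:   IN={a@B1, b@B1, e@B0}   OUT={a@B1, b@B1, e@B0}
  B1:   IN={a@B1, b@B1, e@B0}   OUT={a@B1, b@B1, e@B0}
  B2:   IN={a@B1, b@B1, e@B0}   OUT={a@B1, b@B1, c@B2, e@B2}
  B3:   IN={a@B1, a@B5, b@B1, c@B2, e@B2, e@B4, f@B5}   OUT={a@B1, a@B5, b@B1, c@B2, e@B3, f@B3}
  B4:   IN={a@B1, a@B5, b@B1, c@B2, e@B3, f@B3}   OUT={a@B1, a@B5, b@B1, c@B2, e@B4, f@B3}
  B5:   IN={a@B1, a@B5, b@B1, c@B2, e@B2, e@B4, f@B3}   OUT={a@B5, b@B1, c@B2, e@B2, e@B4, f@B5}
  B6:   IN={a@B5, b@B1, c@B2, e@B2, e@B4, f@B5}   OUT={a@B6, b@B1, c@B6, e@B2, e@B4, f@B5}
  B7:   IN={a@B6, b@B1, c@B6, e@B2, e@B4, f@B5}   OUT={a@B7, b@B1, c@B6, e@B7, f@B5}
  B8:   IN={a@B1, a@B7, b@B1, c@B6, e@B0, e@B7, f@B5}   OUT={a@B1, a@B7, b@B1, c@B8, e@B0, e@B7, f@B5}

Merge at B6: IN[B6] = OUT[B5] = {a@B5, b@B1, c@B2, e@B2, e@B4, f@B5}
Applying B6's transfer function to that IN value gives OUT[B6] (row B6 above).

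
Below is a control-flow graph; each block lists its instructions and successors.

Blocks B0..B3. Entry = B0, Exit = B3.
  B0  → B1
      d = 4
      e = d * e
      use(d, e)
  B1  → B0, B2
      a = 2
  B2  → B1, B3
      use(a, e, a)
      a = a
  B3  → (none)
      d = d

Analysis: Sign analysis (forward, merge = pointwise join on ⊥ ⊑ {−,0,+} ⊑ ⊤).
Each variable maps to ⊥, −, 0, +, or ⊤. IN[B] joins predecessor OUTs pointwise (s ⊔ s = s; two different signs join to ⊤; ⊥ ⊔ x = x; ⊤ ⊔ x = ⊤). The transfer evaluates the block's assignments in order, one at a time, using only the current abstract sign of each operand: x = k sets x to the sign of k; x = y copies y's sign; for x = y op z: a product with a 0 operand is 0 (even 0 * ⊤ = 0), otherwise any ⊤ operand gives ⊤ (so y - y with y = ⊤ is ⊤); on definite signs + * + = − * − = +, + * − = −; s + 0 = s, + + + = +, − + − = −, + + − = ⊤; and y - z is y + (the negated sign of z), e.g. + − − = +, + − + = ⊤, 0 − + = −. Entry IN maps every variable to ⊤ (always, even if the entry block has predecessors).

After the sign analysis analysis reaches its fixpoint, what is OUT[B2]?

Per-block solution:
  B0: | IN=(all ⊤) | OUT={d:+; rest ⊤}
  B1: | IN={d:+; rest ⊤} | OUT={a:+, d:+; rest ⊤}
  B2: | IN={a:+, d:+; rest ⊤} | OUT={a:+, d:+; rest ⊤}
  B3: | IN={a:+, d:+; rest ⊤} | OUT={a:+, d:+; rest ⊤}

Merge at B2: IN[B2] = OUT[B1] = {a: +, b: ⊤, c: ⊤, d: +, e: ⊤, f: ⊤}
Applying B2's transfer function to that IN value gives OUT[B2] (row B2 above).

Answer: {a: +, b: ⊤, c: ⊤, d: +, e: ⊤, f: ⊤}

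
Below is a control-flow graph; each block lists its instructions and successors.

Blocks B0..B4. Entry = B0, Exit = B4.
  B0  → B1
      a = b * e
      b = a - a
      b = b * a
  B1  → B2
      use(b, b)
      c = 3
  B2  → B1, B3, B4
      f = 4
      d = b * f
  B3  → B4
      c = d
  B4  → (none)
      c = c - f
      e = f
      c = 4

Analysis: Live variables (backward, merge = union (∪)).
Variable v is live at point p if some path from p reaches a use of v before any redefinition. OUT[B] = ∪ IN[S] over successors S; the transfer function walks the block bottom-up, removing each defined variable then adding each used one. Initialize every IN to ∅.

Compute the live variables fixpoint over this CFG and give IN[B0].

Converged values:
  B0:   IN={b, e}   OUT={b}
  B1:   IN={b}   OUT={b, c}
  B2:   IN={b, c}   OUT={b, c, d, f}
  B3:   IN={d, f}   OUT={c, f}
  B4:   IN={c, f}   OUT={}

Merge at B0: OUT[B0] = IN[B1] = {b}
Applying B0's transfer function to that OUT value gives IN[B0] (row B0 above).

Answer: {b, e}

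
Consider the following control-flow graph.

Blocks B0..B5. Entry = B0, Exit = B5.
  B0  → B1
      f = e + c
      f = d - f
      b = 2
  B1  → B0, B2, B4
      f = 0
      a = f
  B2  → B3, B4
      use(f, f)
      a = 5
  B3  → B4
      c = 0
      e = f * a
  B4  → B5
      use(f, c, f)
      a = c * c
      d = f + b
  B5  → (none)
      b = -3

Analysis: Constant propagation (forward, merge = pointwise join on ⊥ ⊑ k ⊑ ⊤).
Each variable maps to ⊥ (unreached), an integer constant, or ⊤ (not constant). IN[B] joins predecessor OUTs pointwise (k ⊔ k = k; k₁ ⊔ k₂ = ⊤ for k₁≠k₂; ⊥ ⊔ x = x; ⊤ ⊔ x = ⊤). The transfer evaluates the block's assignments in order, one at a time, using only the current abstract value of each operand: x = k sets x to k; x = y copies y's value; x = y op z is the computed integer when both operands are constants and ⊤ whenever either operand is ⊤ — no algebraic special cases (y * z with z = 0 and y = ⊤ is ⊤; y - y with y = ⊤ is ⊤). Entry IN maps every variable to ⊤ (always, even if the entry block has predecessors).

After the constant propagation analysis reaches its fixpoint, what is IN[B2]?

Per-block solution:
  B0:   IN=(all ⊤)   OUT={b:2; rest ⊤}
  B1:   IN={b:2; rest ⊤}   OUT={a:0, b:2, f:0; rest ⊤}
  B2:   IN={a:0, b:2, f:0; rest ⊤}   OUT={a:5, b:2, f:0; rest ⊤}
  B3:   IN={a:5, b:2, f:0; rest ⊤}   OUT={a:5, b:2, c:0, e:0, f:0; rest ⊤}
  B4:   IN={b:2, f:0; rest ⊤}   OUT={b:2, d:2, f:0; rest ⊤}
  B5:   IN={b:2, d:2, f:0; rest ⊤}   OUT={b:-3, d:2, f:0; rest ⊤}

Merge at B2: IN[B2] = OUT[B1] = {a: 0, b: 2, c: ⊤, d: ⊤, e: ⊤, f: 0}

Answer: {a: 0, b: 2, c: ⊤, d: ⊤, e: ⊤, f: 0}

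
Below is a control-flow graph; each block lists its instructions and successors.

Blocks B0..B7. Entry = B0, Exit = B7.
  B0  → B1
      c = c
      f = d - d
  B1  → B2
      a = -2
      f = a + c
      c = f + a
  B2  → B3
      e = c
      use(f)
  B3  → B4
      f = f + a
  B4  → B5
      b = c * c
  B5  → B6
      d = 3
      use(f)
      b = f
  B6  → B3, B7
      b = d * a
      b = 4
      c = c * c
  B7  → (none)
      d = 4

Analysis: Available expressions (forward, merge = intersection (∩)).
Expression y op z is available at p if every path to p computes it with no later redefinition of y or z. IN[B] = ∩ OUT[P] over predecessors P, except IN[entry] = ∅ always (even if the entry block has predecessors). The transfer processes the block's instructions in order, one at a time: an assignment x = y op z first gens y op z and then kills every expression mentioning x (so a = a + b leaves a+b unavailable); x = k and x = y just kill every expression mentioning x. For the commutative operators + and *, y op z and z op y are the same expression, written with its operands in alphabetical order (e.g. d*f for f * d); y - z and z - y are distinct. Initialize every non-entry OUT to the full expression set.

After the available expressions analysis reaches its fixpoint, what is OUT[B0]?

Per-block solution:
  B0:   IN={}   OUT={d-d}
  B1:   IN={d-d}   OUT={a+f, d-d}
  B2:   IN={a+f, d-d}   OUT={a+f, d-d}
  B3:   IN={}   OUT={}
  B4:   IN={}   OUT={c*c}
  B5:   IN={c*c}   OUT={c*c}
  B6:   IN={c*c}   OUT={a*d}
  B7:   IN={a*d}   OUT={}

B0 is the boundary node: IN[B0] = {}
Applying B0's transfer function to that IN value gives OUT[B0] (row B0 above).

Answer: {d-d}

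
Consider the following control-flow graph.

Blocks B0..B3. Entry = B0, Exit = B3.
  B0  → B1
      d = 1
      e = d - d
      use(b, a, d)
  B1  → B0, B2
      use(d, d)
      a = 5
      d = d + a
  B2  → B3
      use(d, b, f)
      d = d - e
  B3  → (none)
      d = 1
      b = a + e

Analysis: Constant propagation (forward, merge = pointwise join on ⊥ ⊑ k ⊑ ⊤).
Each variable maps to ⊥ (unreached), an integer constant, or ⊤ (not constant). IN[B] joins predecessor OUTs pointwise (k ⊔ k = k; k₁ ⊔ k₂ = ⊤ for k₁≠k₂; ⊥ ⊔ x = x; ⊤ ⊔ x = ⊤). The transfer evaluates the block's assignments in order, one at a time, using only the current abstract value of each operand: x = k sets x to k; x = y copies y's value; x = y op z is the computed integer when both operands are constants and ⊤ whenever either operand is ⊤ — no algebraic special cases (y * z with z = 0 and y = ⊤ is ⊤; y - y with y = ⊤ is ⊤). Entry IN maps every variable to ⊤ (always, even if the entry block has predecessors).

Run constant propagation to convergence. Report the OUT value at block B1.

Per-block solution:
  B0:  IN=(all ⊤)  OUT={d:1, e:0; rest ⊤}
  B1:  IN={d:1, e:0; rest ⊤}  OUT={a:5, d:6, e:0; rest ⊤}
  B2:  IN={a:5, d:6, e:0; rest ⊤}  OUT={a:5, d:6, e:0; rest ⊤}
  B3:  IN={a:5, d:6, e:0; rest ⊤}  OUT={a:5, b:5, d:1, e:0; rest ⊤}

Merge at B1: IN[B1] = OUT[B0] = {a: ⊤, b: ⊤, c: ⊤, d: 1, e: 0, f: ⊤}
Applying B1's transfer function to that IN value gives OUT[B1] (row B1 above).

Answer: {a: 5, b: ⊤, c: ⊤, d: 6, e: 0, f: ⊤}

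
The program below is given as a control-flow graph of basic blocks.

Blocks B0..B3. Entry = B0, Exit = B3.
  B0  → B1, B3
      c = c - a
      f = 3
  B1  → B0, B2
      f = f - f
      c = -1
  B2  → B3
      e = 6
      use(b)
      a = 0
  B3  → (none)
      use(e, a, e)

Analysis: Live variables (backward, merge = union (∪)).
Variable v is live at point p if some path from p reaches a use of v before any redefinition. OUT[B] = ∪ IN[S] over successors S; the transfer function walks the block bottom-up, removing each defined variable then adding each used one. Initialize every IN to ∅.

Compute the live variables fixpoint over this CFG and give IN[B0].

Answer: {a, b, c, e}

Working:
Converged values:
  B0:  IN={a, b, c, e}  OUT={a, b, e, f}
  B1:  IN={a, b, e, f}  OUT={a, b, c, e}
  B2:  IN={b}  OUT={a, e}
  B3:  IN={a, e}  OUT={}

Merge at B0: OUT[B0] = IN[B1] ⊔ IN[B3] = {a, b, e, f}
Applying B0's transfer function to that OUT value gives IN[B0] (row B0 above).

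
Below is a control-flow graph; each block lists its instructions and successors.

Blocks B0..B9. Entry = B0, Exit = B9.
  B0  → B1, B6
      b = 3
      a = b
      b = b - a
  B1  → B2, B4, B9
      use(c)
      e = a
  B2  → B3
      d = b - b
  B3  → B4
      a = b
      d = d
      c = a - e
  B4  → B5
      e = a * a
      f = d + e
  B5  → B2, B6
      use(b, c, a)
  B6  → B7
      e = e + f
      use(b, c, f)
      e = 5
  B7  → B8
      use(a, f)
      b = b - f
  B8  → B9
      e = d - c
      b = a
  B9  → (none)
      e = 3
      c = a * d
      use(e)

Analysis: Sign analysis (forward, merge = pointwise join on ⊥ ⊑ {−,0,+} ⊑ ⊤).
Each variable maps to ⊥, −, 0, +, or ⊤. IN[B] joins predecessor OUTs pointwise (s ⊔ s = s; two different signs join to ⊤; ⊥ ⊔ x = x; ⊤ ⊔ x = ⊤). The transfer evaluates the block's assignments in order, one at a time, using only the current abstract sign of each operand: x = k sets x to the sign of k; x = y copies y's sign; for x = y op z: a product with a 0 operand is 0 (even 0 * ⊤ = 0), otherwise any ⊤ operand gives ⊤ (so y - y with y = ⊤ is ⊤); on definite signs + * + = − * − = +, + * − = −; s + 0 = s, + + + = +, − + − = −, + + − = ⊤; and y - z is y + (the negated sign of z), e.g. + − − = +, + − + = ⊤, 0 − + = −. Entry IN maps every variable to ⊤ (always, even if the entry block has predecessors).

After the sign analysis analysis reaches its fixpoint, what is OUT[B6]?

Answer: {a: ⊤, b: ⊤, c: ⊤, d: ⊤, e: +, f: ⊤}

Working:
Converged values:
  B0:  IN=(all ⊤)  OUT={a:+; rest ⊤}
  B1:  IN={a:+; rest ⊤}  OUT={a:+, e:+; rest ⊤}
  B2:  IN=(all ⊤)  OUT=(all ⊤)
  B3:  IN=(all ⊤)  OUT=(all ⊤)
  B4:  IN=(all ⊤)  OUT=(all ⊤)
  B5:  IN=(all ⊤)  OUT=(all ⊤)
  B6:  IN=(all ⊤)  OUT={e:+; rest ⊤}
  B7:  IN={e:+; rest ⊤}  OUT={e:+; rest ⊤}
  B8:  IN={e:+; rest ⊤}  OUT=(all ⊤)
  B9:  IN=(all ⊤)  OUT={e:+; rest ⊤}

Merge at B6: IN[B6] = OUT[B0] ⊔ OUT[B5] = {a: ⊤, b: ⊤, c: ⊤, d: ⊤, e: ⊤, f: ⊤}
Applying B6's transfer function to that IN value gives OUT[B6] (row B6 above).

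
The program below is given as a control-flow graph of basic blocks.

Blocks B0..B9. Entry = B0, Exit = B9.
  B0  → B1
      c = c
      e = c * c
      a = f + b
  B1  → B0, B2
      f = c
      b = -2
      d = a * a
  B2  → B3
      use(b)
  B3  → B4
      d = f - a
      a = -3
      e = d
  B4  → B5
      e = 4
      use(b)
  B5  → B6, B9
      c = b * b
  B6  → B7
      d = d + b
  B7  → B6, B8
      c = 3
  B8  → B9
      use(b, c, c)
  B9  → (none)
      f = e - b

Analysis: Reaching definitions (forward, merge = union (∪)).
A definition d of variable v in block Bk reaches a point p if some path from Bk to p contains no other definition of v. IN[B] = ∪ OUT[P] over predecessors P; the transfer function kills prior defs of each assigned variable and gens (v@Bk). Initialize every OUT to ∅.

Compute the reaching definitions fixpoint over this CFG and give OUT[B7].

Converged values:
  B0:  IN={a@B0, b@B1, c@B0, d@B1, e@B0, f@B1}  OUT={a@B0, b@B1, c@B0, d@B1, e@B0, f@B1}
  B1:  IN={a@B0, b@B1, c@B0, d@B1, e@B0, f@B1}  OUT={a@B0, b@B1, c@B0, d@B1, e@B0, f@B1}
  B2:  IN={a@B0, b@B1, c@B0, d@B1, e@B0, f@B1}  OUT={a@B0, b@B1, c@B0, d@B1, e@B0, f@B1}
  B3:  IN={a@B0, b@B1, c@B0, d@B1, e@B0, f@B1}  OUT={a@B3, b@B1, c@B0, d@B3, e@B3, f@B1}
  B4:  IN={a@B3, b@B1, c@B0, d@B3, e@B3, f@B1}  OUT={a@B3, b@B1, c@B0, d@B3, e@B4, f@B1}
  B5:  IN={a@B3, b@B1, c@B0, d@B3, e@B4, f@B1}  OUT={a@B3, b@B1, c@B5, d@B3, e@B4, f@B1}
  B6:  IN={a@B3, b@B1, c@B5, c@B7, d@B3, d@B6, e@B4, f@B1}  OUT={a@B3, b@B1, c@B5, c@B7, d@B6, e@B4, f@B1}
  B7:  IN={a@B3, b@B1, c@B5, c@B7, d@B6, e@B4, f@B1}  OUT={a@B3, b@B1, c@B7, d@B6, e@B4, f@B1}
  B8:  IN={a@B3, b@B1, c@B7, d@B6, e@B4, f@B1}  OUT={a@B3, b@B1, c@B7, d@B6, e@B4, f@B1}
  B9:  IN={a@B3, b@B1, c@B5, c@B7, d@B3, d@B6, e@B4, f@B1}  OUT={a@B3, b@B1, c@B5, c@B7, d@B3, d@B6, e@B4, f@B9}

Merge at B7: IN[B7] = OUT[B6] = {a@B3, b@B1, c@B5, c@B7, d@B6, e@B4, f@B1}
Applying B7's transfer function to that IN value gives OUT[B7] (row B7 above).

Answer: {a@B3, b@B1, c@B7, d@B6, e@B4, f@B1}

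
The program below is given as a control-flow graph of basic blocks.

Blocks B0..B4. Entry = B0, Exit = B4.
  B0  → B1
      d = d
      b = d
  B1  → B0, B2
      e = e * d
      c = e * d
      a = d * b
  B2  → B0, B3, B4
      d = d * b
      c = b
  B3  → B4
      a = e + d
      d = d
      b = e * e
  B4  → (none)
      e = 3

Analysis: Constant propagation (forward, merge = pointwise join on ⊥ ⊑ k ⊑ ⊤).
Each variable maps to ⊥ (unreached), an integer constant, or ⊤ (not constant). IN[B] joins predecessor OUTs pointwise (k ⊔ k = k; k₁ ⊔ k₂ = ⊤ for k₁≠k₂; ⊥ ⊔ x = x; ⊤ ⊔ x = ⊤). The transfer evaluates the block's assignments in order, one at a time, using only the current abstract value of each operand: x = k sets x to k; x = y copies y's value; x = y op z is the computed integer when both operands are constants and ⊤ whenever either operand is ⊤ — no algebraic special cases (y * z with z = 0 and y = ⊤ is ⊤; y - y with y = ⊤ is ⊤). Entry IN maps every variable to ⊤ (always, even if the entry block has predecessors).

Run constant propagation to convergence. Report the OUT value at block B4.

Converged values:
  B0:   IN=(all ⊤)   OUT=(all ⊤)
  B1:   IN=(all ⊤)   OUT=(all ⊤)
  B2:   IN=(all ⊤)   OUT=(all ⊤)
  B3:   IN=(all ⊤)   OUT=(all ⊤)
  B4:   IN=(all ⊤)   OUT={e:3; rest ⊤}

Merge at B4: IN[B4] = OUT[B2] ⊔ OUT[B3] = {a: ⊤, b: ⊤, c: ⊤, d: ⊤, e: ⊤, f: ⊤}
Applying B4's transfer function to that IN value gives OUT[B4] (row B4 above).

Answer: {a: ⊤, b: ⊤, c: ⊤, d: ⊤, e: 3, f: ⊤}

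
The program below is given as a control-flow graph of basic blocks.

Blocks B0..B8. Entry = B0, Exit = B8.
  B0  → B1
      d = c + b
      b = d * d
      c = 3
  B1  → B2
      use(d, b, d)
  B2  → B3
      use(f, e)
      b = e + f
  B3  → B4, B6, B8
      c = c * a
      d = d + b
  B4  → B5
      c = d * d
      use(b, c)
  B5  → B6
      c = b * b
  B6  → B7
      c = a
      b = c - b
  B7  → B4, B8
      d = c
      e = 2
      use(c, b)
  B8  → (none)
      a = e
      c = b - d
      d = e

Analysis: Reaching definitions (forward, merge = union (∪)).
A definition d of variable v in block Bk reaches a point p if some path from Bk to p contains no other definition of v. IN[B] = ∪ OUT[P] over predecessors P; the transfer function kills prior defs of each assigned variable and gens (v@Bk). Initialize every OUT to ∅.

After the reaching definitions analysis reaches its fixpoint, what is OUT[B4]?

Converged values:
  B0:  IN={}  OUT={b@B0, c@B0, d@B0}
  B1:  IN={b@B0, c@B0, d@B0}  OUT={b@B0, c@B0, d@B0}
  B2:  IN={b@B0, c@B0, d@B0}  OUT={b@B2, c@B0, d@B0}
  B3:  IN={b@B2, c@B0, d@B0}  OUT={b@B2, c@B3, d@B3}
  B4:  IN={b@B2, b@B6, c@B3, c@B6, d@B3, d@B7, e@B7}  OUT={b@B2, b@B6, c@B4, d@B3, d@B7, e@B7}
  B5:  IN={b@B2, b@B6, c@B4, d@B3, d@B7, e@B7}  OUT={b@B2, b@B6, c@B5, d@B3, d@B7, e@B7}
  B6:  IN={b@B2, b@B6, c@B3, c@B5, d@B3, d@B7, e@B7}  OUT={b@B6, c@B6, d@B3, d@B7, e@B7}
  B7:  IN={b@B6, c@B6, d@B3, d@B7, e@B7}  OUT={b@B6, c@B6, d@B7, e@B7}
  B8:  IN={b@B2, b@B6, c@B3, c@B6, d@B3, d@B7, e@B7}  OUT={a@B8, b@B2, b@B6, c@B8, d@B8, e@B7}

Merge at B4: IN[B4] = OUT[B3] ⊔ OUT[B7] = {b@B2, b@B6, c@B3, c@B6, d@B3, d@B7, e@B7}
Applying B4's transfer function to that IN value gives OUT[B4] (row B4 above).

Answer: {b@B2, b@B6, c@B4, d@B3, d@B7, e@B7}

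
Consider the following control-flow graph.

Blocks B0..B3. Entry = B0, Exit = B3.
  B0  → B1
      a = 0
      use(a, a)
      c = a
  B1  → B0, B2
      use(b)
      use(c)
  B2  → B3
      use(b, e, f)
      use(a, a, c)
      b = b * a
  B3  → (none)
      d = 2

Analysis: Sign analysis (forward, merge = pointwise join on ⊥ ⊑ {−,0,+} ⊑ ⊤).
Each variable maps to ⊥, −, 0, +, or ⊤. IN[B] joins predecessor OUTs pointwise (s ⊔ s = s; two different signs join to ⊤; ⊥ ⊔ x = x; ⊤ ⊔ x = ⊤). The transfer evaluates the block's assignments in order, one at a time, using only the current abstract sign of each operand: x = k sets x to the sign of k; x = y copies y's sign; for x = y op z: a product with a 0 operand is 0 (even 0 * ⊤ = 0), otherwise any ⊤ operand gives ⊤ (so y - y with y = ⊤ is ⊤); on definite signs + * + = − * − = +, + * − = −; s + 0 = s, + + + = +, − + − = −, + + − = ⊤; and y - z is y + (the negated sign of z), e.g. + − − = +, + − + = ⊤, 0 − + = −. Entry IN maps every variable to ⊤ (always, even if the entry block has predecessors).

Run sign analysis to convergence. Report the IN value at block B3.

Fixpoint table:
  B0: | IN=(all ⊤) | OUT={a:0, c:0; rest ⊤}
  B1: | IN={a:0, c:0; rest ⊤} | OUT={a:0, c:0; rest ⊤}
  B2: | IN={a:0, c:0; rest ⊤} | OUT={a:0, b:0, c:0; rest ⊤}
  B3: | IN={a:0, b:0, c:0; rest ⊤} | OUT={a:0, b:0, c:0, d:+; rest ⊤}

Merge at B3: IN[B3] = OUT[B2] = {a: 0, b: 0, c: 0, d: ⊤, e: ⊤, f: ⊤}

Answer: {a: 0, b: 0, c: 0, d: ⊤, e: ⊤, f: ⊤}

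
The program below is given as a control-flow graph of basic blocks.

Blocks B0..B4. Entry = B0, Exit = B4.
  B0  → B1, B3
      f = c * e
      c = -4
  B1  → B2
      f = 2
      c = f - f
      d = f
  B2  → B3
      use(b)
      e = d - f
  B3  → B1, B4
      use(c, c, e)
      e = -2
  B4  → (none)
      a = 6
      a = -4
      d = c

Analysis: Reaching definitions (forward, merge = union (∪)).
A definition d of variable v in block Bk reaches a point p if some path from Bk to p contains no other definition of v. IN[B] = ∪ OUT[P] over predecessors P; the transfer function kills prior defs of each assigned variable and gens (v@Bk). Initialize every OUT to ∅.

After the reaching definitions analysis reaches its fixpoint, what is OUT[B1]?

Converged values:
  B0: | IN={} | OUT={c@B0, f@B0}
  B1: | IN={c@B0, c@B1, d@B1, e@B3, f@B0, f@B1} | OUT={c@B1, d@B1, e@B3, f@B1}
  B2: | IN={c@B1, d@B1, e@B3, f@B1} | OUT={c@B1, d@B1, e@B2, f@B1}
  B3: | IN={c@B0, c@B1, d@B1, e@B2, f@B0, f@B1} | OUT={c@B0, c@B1, d@B1, e@B3, f@B0, f@B1}
  B4: | IN={c@B0, c@B1, d@B1, e@B3, f@B0, f@B1} | OUT={a@B4, c@B0, c@B1, d@B4, e@B3, f@B0, f@B1}

Merge at B1: IN[B1] = OUT[B0] ⊔ OUT[B3] = {c@B0, c@B1, d@B1, e@B3, f@B0, f@B1}
Applying B1's transfer function to that IN value gives OUT[B1] (row B1 above).

Answer: {c@B1, d@B1, e@B3, f@B1}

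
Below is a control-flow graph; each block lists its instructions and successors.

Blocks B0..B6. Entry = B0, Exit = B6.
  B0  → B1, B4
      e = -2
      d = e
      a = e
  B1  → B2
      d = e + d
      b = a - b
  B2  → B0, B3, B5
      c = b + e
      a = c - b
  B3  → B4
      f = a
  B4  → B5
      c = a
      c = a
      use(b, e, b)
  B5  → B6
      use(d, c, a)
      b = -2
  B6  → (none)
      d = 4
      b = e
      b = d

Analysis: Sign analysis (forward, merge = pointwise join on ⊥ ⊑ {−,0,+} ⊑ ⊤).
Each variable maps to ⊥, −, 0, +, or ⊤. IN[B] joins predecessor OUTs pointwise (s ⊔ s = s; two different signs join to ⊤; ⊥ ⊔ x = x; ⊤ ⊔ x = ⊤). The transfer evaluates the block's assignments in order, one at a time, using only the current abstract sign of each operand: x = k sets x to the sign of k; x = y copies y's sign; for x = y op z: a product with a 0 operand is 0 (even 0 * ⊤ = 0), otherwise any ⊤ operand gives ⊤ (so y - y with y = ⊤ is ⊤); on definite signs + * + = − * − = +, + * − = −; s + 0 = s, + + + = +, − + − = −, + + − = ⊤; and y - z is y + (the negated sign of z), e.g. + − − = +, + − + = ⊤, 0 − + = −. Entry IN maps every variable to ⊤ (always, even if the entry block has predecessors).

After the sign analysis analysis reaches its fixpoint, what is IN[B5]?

Answer: {a: ⊤, b: ⊤, c: ⊤, d: -, e: -, f: ⊤}

Trace:
Fixpoint table:
  B0: | IN=(all ⊤) | OUT={a:-, d:-, e:-; rest ⊤}
  B1: | IN={a:-, d:-, e:-; rest ⊤} | OUT={a:-, d:-, e:-; rest ⊤}
  B2: | IN={a:-, d:-, e:-; rest ⊤} | OUT={d:-, e:-; rest ⊤}
  B3: | IN={d:-, e:-; rest ⊤} | OUT={d:-, e:-; rest ⊤}
  B4: | IN={d:-, e:-; rest ⊤} | OUT={d:-, e:-; rest ⊤}
  B5: | IN={d:-, e:-; rest ⊤} | OUT={b:-, d:-, e:-; rest ⊤}
  B6: | IN={b:-, d:-, e:-; rest ⊤} | OUT={b:+, d:+, e:-; rest ⊤}

Merge at B5: IN[B5] = OUT[B2] ⊔ OUT[B4] = {a: ⊤, b: ⊤, c: ⊤, d: -, e: -, f: ⊤}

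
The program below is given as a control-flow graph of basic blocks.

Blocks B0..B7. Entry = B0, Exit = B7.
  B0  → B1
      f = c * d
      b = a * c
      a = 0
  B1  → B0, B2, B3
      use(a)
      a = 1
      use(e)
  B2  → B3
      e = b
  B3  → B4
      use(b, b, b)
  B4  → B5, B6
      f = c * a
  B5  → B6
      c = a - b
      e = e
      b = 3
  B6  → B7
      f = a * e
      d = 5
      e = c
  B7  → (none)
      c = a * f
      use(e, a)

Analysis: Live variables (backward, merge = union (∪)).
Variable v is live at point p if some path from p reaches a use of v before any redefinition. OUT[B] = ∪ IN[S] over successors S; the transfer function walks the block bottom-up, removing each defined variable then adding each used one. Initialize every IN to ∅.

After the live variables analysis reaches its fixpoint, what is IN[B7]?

Answer: {a, e, f}

Working:
Converged values:
  B0:  IN={a, c, d, e}  OUT={a, b, c, d, e}
  B1:  IN={a, b, c, d, e}  OUT={a, b, c, d, e}
  B2:  IN={a, b, c}  OUT={a, b, c, e}
  B3:  IN={a, b, c, e}  OUT={a, b, c, e}
  B4:  IN={a, b, c, e}  OUT={a, b, c, e}
  B5:  IN={a, b, e}  OUT={a, c, e}
  B6:  IN={a, c, e}  OUT={a, e, f}
  B7:  IN={a, e, f}  OUT={}

B7 is the boundary node: OUT[B7] = {}
Applying B7's transfer function to that OUT value gives IN[B7] (row B7 above).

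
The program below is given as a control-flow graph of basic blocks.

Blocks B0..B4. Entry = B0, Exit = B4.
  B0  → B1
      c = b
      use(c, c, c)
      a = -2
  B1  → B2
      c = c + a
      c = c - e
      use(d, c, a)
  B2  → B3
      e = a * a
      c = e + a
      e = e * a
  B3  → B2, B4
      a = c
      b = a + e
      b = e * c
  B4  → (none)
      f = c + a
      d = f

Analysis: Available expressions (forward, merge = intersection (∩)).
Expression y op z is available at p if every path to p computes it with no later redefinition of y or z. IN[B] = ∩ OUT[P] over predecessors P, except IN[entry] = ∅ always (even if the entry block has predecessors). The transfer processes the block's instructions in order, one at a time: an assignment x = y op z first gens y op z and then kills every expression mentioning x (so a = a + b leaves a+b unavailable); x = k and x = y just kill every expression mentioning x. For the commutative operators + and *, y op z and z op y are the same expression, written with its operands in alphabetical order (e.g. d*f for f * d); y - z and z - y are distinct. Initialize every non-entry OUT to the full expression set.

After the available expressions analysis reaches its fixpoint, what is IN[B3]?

Per-block solution:
  B0:  IN={}  OUT={}
  B1:  IN={}  OUT={}
  B2:  IN={}  OUT={a*a}
  B3:  IN={a*a}  OUT={a+e, c*e}
  B4:  IN={a+e, c*e}  OUT={a+c, a+e, c*e}

Merge at B3: IN[B3] = OUT[B2] = {a*a}

Answer: {a*a}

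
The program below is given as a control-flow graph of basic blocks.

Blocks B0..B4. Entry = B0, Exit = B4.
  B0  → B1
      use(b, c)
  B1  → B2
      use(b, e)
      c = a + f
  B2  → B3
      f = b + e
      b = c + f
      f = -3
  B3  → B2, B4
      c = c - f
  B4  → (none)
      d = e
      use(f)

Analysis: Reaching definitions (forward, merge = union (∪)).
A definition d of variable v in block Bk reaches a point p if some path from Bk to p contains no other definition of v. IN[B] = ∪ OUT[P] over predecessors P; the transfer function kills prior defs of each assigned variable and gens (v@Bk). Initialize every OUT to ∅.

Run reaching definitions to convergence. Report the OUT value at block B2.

Answer: {b@B2, c@B1, c@B3, f@B2}

Trace:
Per-block solution:
  B0:  IN={}  OUT={}
  B1:  IN={}  OUT={c@B1}
  B2:  IN={b@B2, c@B1, c@B3, f@B2}  OUT={b@B2, c@B1, c@B3, f@B2}
  B3:  IN={b@B2, c@B1, c@B3, f@B2}  OUT={b@B2, c@B3, f@B2}
  B4:  IN={b@B2, c@B3, f@B2}  OUT={b@B2, c@B3, d@B4, f@B2}

Merge at B2: IN[B2] = OUT[B1] ⊔ OUT[B3] = {b@B2, c@B1, c@B3, f@B2}
Applying B2's transfer function to that IN value gives OUT[B2] (row B2 above).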